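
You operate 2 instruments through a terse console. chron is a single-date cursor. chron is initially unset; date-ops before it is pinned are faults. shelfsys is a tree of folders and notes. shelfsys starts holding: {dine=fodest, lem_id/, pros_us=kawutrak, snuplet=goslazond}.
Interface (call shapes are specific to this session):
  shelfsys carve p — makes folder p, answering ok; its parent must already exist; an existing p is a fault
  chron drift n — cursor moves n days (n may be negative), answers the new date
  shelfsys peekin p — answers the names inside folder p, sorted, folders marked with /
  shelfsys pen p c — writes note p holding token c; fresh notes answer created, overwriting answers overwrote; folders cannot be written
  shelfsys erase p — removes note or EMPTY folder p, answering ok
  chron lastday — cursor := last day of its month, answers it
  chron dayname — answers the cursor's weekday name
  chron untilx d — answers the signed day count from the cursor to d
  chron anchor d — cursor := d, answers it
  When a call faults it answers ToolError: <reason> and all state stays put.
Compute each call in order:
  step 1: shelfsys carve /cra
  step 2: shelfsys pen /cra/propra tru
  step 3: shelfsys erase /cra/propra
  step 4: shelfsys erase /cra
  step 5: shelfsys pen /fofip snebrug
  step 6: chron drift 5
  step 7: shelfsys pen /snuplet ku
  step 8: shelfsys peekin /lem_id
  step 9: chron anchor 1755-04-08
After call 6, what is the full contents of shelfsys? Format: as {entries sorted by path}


Answer: {dine=fodest, fofip=snebrug, lem_id/, pros_us=kawutrak, snuplet=goslazond}

Derivation:
[in] shelfsys carve p=/cra
:: ok
[in] shelfsys pen p=/cra/propra c=tru
:: created
[in] shelfsys erase p=/cra/propra
:: ok
[in] shelfsys erase p=/cra
:: ok
[in] shelfsys pen p=/fofip c=snebrug
:: created
[in] chron drift n=5
:: ToolError: no date set
[in] shelfsys pen p=/snuplet c=ku
:: overwrote
[in] shelfsys peekin p=/lem_id
:: []
[in] chron anchor d=1755-04-08
:: 1755-04-08


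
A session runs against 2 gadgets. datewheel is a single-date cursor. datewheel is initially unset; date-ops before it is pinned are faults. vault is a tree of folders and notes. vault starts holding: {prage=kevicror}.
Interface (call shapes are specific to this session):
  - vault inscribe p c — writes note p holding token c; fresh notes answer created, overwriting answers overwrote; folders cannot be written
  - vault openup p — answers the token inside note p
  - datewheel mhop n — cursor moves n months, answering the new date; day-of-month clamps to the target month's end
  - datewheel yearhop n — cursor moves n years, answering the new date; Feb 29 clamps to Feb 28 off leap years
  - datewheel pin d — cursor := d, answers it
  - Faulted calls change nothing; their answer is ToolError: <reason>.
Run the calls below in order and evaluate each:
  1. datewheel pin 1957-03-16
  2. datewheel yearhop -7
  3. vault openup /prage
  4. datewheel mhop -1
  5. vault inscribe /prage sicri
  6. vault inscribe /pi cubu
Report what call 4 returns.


Using datewheel pin with d='1957-03-16', → 1957-03-16.
Then datewheel yearhop with n='-7', and get 1950-03-16.
Using vault openup with p='/prage', — result: kevicror.
I call datewheel mhop with n='-1', which returns 1950-02-16.
Next I call vault inscribe with p='/prage', c='sicri', which returns overwrote.
Using vault inscribe with p='/pi', c='cubu', which returns created.

Answer: 1950-02-16


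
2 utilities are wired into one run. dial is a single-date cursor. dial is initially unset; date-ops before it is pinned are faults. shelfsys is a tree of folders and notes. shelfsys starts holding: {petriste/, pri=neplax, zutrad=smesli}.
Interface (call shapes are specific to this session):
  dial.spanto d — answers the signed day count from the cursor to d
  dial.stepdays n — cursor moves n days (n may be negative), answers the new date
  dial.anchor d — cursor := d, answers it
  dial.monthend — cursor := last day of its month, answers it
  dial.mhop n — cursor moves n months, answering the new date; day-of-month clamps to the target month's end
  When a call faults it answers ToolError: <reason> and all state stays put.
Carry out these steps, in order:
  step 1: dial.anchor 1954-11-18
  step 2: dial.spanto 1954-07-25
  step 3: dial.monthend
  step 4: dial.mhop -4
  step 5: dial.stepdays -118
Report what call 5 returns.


Answer: 1954-04-03

Derivation:
[in] dial.anchor d=1954-11-18
[out] 1954-11-18
[in] dial.spanto d=1954-07-25
[out] -116
[in] dial.monthend
[out] 1954-11-30
[in] dial.mhop n=-4
[out] 1954-07-30
[in] dial.stepdays n=-118
[out] 1954-04-03


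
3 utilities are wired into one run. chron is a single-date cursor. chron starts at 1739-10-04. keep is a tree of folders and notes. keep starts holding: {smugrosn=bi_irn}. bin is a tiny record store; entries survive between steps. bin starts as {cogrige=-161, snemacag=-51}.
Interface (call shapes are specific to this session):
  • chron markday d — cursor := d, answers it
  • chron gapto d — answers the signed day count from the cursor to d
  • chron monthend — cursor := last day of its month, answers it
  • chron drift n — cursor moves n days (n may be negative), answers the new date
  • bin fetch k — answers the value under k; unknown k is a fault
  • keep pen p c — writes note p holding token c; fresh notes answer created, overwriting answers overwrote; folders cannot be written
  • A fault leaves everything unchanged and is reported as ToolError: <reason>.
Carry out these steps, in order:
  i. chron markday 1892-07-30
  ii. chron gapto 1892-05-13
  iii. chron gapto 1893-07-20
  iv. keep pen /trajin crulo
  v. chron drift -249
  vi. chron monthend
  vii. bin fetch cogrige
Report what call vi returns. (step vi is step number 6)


→ chron markday(1892-07-30)
← 1892-07-30
→ chron gapto(1892-05-13)
← -78
→ chron gapto(1893-07-20)
← 355
→ keep pen(/trajin, crulo)
← created
→ chron drift(-249)
← 1891-11-24
→ chron monthend()
← 1891-11-30
→ bin fetch(cogrige)
← -161

Answer: 1891-11-30


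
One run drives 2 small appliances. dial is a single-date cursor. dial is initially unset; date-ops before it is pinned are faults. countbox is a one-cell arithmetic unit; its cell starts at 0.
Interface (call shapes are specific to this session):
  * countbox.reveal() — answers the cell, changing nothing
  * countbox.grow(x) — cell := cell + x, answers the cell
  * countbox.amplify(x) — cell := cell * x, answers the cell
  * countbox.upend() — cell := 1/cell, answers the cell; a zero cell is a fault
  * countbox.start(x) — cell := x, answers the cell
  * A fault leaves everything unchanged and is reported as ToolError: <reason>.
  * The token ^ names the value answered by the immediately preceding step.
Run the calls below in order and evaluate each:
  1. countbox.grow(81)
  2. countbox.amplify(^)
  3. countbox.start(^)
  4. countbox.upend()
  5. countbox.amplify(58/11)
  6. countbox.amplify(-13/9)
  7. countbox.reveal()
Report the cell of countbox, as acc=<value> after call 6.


→ countbox.grow(x=81)
← 81
→ countbox.amplify(x=^)
← 6561
→ countbox.start(x=^)
← 6561
→ countbox.upend()
← 1/6561
→ countbox.amplify(x=58/11)
← 58/72171
→ countbox.amplify(x=-13/9)
← -754/649539
→ countbox.reveal()
← -754/649539

Answer: acc=-754/649539


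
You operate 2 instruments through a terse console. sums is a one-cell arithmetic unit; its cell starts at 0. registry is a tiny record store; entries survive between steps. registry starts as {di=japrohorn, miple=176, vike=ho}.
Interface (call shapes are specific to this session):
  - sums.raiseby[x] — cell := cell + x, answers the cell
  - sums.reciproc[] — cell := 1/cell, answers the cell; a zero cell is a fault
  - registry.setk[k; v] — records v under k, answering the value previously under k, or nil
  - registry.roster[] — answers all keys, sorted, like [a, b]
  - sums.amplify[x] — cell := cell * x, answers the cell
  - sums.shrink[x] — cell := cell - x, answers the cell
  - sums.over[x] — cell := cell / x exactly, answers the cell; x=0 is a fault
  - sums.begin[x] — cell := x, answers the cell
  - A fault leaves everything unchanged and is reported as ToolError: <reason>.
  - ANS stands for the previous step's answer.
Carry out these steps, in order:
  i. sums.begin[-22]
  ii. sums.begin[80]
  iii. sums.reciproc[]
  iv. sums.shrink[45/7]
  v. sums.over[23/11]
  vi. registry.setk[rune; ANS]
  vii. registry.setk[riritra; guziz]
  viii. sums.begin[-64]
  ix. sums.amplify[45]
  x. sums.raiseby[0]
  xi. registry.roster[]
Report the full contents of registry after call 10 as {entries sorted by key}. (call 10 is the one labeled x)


Answer: {di=japrohorn, miple=176, riritra=guziz, rune=-39523/12880, vike=ho}

Derivation:
# begin(x=-22) : -22
# begin(x=80) : 80
# reciproc() : 1/80
# shrink(x=45/7) : -3593/560
# over(x=23/11) : -39523/12880
# setk(k=rune, v=ANS) : nil
# setk(k=riritra, v=guziz) : nil
# begin(x=-64) : -64
# amplify(x=45) : -2880
# raiseby(x=0) : -2880
# roster() : [di, miple, riritra, rune, vike]


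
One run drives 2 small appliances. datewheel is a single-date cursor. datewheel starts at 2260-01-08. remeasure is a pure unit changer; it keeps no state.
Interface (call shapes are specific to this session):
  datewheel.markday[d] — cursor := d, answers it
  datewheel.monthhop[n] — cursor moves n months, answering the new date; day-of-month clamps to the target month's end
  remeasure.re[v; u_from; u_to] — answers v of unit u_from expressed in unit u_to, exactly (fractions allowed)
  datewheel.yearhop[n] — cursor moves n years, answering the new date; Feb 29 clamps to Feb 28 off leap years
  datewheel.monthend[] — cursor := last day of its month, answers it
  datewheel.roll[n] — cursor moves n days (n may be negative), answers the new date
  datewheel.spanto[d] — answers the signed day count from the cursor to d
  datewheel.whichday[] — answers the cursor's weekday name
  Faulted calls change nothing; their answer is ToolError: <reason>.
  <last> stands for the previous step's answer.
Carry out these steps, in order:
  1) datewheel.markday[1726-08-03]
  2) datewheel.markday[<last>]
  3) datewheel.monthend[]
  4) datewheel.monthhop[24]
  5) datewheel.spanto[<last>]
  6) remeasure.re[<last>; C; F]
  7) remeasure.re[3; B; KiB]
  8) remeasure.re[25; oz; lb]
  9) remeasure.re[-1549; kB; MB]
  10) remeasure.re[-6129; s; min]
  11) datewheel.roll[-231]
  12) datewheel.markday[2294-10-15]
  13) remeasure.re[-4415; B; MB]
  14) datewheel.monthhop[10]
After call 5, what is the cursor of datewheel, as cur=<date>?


Answer: cur=1728-08-31

Derivation:
Do: markday[d: 1726-08-03]
See: 1726-08-03
Do: markday[d: <last>]
See: 1726-08-03
Do: monthend[]
See: 1726-08-31
Do: monthhop[n: 24]
See: 1728-08-31
Do: spanto[d: <last>]
See: 0
Do: re[v: <last>; u_from: C; u_to: F]
See: 32
Do: re[v: 3; u_from: B; u_to: KiB]
See: 3/1024
Do: re[v: 25; u_from: oz; u_to: lb]
See: 25/16
Do: re[v: -1549; u_from: kB; u_to: MB]
See: -1549/1000
Do: re[v: -6129; u_from: s; u_to: min]
See: -2043/20
Do: roll[n: -231]
See: 1728-01-13
Do: markday[d: 2294-10-15]
See: 2294-10-15
Do: re[v: -4415; u_from: B; u_to: MB]
See: -883/200000
Do: monthhop[n: 10]
See: 2295-08-15


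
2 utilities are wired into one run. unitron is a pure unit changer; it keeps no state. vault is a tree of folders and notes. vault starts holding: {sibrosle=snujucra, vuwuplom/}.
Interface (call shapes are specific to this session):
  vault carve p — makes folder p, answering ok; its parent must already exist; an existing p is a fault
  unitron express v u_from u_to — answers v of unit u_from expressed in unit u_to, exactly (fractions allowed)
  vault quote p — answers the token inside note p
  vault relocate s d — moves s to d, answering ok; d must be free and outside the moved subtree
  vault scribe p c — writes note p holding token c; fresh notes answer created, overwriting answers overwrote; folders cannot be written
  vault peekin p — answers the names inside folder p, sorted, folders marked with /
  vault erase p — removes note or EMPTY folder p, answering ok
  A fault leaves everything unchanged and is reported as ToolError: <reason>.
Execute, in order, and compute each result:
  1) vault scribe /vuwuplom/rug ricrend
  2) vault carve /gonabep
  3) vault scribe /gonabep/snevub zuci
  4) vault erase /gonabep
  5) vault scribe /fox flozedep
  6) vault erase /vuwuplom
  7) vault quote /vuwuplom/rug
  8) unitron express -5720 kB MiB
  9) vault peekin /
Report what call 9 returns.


Using vault scribe(p=/vuwuplom/rug, c=ricrend), which returns created.
I invoke vault carve(p=/gonabep), which returns ok.
Then vault scribe(p=/gonabep/snevub, c=zuci), and see created.
I run vault erase(p=/gonabep), which returns ToolError: not empty.
I invoke vault scribe(p=/fox, c=flozedep), giving created.
I invoke vault erase(p=/vuwuplom), — result: ToolError: not empty.
Using vault quote(p=/vuwuplom/rug), which returns ricrend.
Next I call unitron express(v=-5720, u_from=kB, u_to=MiB), and observe -89375/16384.
Using vault peekin(p=/), and get [fox, gonabep/, sibrosle, vuwuplom/].

Answer: [fox, gonabep/, sibrosle, vuwuplom/]


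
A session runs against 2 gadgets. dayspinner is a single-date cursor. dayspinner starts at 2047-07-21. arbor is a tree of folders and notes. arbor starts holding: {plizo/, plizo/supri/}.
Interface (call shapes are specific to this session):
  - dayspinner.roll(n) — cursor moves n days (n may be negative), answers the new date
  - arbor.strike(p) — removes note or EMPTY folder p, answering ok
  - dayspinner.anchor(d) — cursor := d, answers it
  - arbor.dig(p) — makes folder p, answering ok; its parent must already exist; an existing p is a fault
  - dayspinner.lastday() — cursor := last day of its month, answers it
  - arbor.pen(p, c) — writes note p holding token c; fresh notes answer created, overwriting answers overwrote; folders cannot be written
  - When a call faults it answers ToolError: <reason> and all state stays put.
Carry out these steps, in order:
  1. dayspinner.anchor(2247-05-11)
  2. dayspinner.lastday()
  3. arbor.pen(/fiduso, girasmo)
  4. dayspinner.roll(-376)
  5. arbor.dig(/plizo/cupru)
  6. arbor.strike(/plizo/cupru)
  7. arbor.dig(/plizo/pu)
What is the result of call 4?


·→ anchor(d='2247-05-11')
·← 2247-05-11
·→ lastday()
·← 2247-05-31
·→ pen(p='/fiduso', c='girasmo')
·← created
·→ roll(n='-376')
·← 2246-05-20
·→ dig(p='/plizo/cupru')
·← ok
·→ strike(p='/plizo/cupru')
·← ok
·→ dig(p='/plizo/pu')
·← ok

Answer: 2246-05-20


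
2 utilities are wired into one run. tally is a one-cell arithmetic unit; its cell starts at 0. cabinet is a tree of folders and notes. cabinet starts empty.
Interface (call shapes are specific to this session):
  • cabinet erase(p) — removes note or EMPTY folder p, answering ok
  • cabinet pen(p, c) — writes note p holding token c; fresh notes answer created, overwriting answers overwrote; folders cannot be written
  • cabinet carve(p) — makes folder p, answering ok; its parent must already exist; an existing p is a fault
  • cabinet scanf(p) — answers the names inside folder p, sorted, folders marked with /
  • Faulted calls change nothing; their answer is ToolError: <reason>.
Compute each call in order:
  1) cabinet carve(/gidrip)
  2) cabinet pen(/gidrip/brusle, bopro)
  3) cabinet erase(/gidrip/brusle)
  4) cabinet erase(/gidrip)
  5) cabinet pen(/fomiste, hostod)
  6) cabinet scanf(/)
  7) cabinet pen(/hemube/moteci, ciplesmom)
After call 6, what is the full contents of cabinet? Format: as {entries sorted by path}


-- cabinet carve(p='/gidrip') => ok
-- cabinet pen(p='/gidrip/brusle', c='bopro') => created
-- cabinet erase(p='/gidrip/brusle') => ok
-- cabinet erase(p='/gidrip') => ok
-- cabinet pen(p='/fomiste', c='hostod') => created
-- cabinet scanf(p='/') => [fomiste]
-- cabinet pen(p='/hemube/moteci', c='ciplesmom') => ToolError: no parent

Answer: {fomiste=hostod}


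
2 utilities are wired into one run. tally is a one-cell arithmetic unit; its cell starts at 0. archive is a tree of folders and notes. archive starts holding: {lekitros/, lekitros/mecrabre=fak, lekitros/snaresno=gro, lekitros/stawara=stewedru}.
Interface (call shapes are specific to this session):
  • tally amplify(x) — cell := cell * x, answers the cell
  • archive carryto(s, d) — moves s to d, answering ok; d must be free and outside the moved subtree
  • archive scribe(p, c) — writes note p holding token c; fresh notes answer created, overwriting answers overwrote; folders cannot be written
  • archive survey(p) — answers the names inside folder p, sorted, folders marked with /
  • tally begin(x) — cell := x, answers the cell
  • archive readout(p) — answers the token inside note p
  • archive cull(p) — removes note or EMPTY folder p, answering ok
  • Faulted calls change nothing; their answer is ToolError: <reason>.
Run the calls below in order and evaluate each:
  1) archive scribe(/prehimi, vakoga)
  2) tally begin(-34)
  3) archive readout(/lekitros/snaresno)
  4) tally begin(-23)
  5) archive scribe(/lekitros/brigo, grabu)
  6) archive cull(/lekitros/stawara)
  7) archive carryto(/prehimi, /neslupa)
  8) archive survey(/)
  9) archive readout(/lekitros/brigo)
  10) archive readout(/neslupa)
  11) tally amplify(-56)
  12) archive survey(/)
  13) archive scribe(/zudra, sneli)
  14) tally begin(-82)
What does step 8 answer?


-- 1. archive scribe(p='/prehimi', c='vakoga') ~> created
-- 2. tally begin(x='-34') ~> -34
-- 3. archive readout(p='/lekitros/snaresno') ~> gro
-- 4. tally begin(x='-23') ~> -23
-- 5. archive scribe(p='/lekitros/brigo', c='grabu') ~> created
-- 6. archive cull(p='/lekitros/stawara') ~> ok
-- 7. archive carryto(s='/prehimi', d='/neslupa') ~> ok
-- 8. archive survey(p='/') ~> [lekitros/, neslupa]
-- 9. archive readout(p='/lekitros/brigo') ~> grabu
-- 10. archive readout(p='/neslupa') ~> vakoga
-- 11. tally amplify(x='-56') ~> 1288
-- 12. archive survey(p='/') ~> [lekitros/, neslupa]
-- 13. archive scribe(p='/zudra', c='sneli') ~> created
-- 14. tally begin(x='-82') ~> -82

Answer: [lekitros/, neslupa]


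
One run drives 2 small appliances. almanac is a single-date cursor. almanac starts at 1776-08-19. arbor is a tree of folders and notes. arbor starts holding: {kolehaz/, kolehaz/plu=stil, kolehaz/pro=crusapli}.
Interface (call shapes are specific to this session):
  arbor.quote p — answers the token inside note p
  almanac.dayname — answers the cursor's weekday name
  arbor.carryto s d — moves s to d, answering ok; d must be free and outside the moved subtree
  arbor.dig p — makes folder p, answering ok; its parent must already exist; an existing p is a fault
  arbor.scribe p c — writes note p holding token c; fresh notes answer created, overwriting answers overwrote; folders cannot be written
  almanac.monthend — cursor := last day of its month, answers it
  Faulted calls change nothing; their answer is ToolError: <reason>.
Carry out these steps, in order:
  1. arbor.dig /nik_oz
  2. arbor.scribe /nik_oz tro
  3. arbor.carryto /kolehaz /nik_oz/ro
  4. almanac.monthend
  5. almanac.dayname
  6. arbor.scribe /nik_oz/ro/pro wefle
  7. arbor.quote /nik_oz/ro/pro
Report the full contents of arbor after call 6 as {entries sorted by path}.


Answer: {nik_oz/, nik_oz/ro/, nik_oz/ro/plu=stil, nik_oz/ro/pro=wefle}

Derivation:
Next I call arbor.dig on p='/nik_oz', → ok.
I try arbor.scribe on p='/nik_oz', c='tro', — result: ToolError: is a directory.
Using arbor.carryto on s='/kolehaz', d='/nik_oz/ro', — result: ok.
I call almanac.monthend, which returns 1776-08-31.
I use almanac.dayname(), and see Saturday.
I call arbor.scribe on p='/nik_oz/ro/pro', c='wefle', which returns overwrote.
I use arbor.quote on p='/nik_oz/ro/pro', which returns wefle.


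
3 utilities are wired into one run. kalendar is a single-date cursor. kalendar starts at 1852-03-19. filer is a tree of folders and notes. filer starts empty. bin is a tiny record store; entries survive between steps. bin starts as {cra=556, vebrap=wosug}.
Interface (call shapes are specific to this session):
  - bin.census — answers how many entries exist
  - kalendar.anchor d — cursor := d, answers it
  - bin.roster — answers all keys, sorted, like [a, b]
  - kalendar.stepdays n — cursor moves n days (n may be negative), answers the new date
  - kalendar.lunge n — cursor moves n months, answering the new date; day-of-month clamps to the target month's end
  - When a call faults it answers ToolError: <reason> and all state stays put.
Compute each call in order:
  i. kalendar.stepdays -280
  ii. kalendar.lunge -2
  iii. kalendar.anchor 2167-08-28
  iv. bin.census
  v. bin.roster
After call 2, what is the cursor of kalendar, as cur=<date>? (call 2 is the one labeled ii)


Answer: cur=1851-04-13

Derivation:
-> kalendar.stepdays(n→-280)
<- 1851-06-13
-> kalendar.lunge(n→-2)
<- 1851-04-13
-> kalendar.anchor(d→2167-08-28)
<- 2167-08-28
-> bin.census()
<- 2
-> bin.roster()
<- [cra, vebrap]


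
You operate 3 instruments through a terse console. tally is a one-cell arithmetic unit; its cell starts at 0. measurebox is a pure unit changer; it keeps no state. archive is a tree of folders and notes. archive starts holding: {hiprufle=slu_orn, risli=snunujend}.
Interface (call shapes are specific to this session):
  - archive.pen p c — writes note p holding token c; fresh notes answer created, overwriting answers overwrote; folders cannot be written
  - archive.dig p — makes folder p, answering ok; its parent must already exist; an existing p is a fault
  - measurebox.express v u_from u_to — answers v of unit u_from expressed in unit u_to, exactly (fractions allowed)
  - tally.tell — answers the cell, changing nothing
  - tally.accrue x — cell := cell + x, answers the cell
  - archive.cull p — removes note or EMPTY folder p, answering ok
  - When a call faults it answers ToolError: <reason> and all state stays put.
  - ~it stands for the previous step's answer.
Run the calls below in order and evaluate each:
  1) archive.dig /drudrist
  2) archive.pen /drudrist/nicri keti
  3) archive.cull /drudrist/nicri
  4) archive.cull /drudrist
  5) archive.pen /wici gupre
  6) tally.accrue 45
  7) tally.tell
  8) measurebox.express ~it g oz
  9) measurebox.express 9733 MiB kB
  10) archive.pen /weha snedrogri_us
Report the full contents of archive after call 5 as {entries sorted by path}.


Answer: {hiprufle=slu_orn, risli=snunujend, wici=gupre}

Derivation:
[in] archive.dig p='/drudrist'
= ok
[in] archive.pen p='/drudrist/nicri' c='keti'
= created
[in] archive.cull p='/drudrist/nicri'
= ok
[in] archive.cull p='/drudrist'
= ok
[in] archive.pen p='/wici' c='gupre'
= created
[in] tally.accrue x='45'
= 45
[in] tally.tell
= 45
[in] measurebox.express v='~it' u_from='g' u_to='oz'
= 72000000/45359237
[in] measurebox.express v='9733' u_from='MiB' u_to='kB'
= 1275723776/125
[in] archive.pen p='/weha' c='snedrogri_us'
= created


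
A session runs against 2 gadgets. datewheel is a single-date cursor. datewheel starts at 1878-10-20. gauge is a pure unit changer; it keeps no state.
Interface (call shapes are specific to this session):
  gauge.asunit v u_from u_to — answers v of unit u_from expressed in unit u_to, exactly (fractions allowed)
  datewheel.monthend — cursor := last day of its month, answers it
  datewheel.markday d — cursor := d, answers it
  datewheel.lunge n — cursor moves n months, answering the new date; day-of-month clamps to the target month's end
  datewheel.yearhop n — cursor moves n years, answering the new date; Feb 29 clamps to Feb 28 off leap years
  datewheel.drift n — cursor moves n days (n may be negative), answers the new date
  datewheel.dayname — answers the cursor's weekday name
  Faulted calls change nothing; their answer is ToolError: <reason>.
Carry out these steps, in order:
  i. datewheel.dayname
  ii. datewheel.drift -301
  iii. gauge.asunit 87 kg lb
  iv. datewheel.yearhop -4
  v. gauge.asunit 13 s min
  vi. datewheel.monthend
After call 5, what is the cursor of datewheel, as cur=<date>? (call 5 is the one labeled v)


Answer: cur=1873-12-23

Derivation:
~$ datewheel.dayname
:: Sunday
~$ datewheel.drift n: -301
:: 1877-12-23
~$ gauge.asunit v: 87 u_from: kg u_to: lb
:: 8700000000/45359237
~$ datewheel.yearhop n: -4
:: 1873-12-23
~$ gauge.asunit v: 13 u_from: s u_to: min
:: 13/60
~$ datewheel.monthend
:: 1873-12-31


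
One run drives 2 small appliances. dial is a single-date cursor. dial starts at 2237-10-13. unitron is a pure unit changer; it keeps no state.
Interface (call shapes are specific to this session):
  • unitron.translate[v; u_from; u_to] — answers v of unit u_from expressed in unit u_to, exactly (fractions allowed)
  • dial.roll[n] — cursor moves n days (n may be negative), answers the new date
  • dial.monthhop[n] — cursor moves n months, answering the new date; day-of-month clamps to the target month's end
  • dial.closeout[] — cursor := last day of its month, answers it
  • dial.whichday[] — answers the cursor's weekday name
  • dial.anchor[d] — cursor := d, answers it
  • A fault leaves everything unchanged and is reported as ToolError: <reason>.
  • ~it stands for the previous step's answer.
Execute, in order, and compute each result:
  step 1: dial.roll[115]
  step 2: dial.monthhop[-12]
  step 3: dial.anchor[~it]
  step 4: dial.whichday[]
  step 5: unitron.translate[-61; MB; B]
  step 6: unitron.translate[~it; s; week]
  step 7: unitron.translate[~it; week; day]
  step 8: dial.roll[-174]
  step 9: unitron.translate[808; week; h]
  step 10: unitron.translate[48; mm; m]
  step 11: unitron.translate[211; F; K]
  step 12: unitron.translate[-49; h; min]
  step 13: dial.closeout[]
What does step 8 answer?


Answer: 2236-08-15

Derivation:
! 1. dial.roll(n='115') => 2238-02-05
! 2. dial.monthhop(n='-12') => 2237-02-05
! 3. dial.anchor(d='~it') => 2237-02-05
! 4. dial.whichday() => Sunday
! 5. unitron.translate(v='-61', u_from='MB', u_to='B') => -61000000
! 6. unitron.translate(v='~it', u_from='s', u_to='week') => -38125/378
! 7. unitron.translate(v='~it', u_from='week', u_to='day') => -38125/54
! 8. dial.roll(n='-174') => 2236-08-15
! 9. unitron.translate(v='808', u_from='week', u_to='h') => 135744
! 10. unitron.translate(v='48', u_from='mm', u_to='m') => 6/125
! 11. unitron.translate(v='211', u_from='F', u_to='K') => 67067/180
! 12. unitron.translate(v='-49', u_from='h', u_to='min') => -2940
! 13. dial.closeout() => 2236-08-31


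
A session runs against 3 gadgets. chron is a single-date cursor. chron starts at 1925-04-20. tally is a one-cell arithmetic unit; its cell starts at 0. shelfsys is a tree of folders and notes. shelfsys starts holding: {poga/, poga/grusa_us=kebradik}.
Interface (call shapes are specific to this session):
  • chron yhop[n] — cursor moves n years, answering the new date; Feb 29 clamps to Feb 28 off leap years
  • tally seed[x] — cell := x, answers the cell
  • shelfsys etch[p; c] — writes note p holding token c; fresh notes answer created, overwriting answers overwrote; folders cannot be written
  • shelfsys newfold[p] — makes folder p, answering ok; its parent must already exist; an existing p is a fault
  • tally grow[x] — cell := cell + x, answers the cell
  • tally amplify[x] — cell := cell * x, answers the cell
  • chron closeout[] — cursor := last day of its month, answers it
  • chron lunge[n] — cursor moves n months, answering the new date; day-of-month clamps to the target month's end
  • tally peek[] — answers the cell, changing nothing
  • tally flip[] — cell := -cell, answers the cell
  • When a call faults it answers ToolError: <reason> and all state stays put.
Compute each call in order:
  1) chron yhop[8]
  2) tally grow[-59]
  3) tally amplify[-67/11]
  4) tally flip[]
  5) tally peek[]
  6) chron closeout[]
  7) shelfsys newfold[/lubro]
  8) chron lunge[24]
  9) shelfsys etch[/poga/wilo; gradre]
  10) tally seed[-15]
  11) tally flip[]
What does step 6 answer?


Then chron yhop using n: 8, giving 1933-04-20.
Using tally grow using x: -59, and see -59.
Using tally amplify using x: -67/11, and get 3953/11.
I run tally flip, and see -3953/11.
I use tally peek: -3953/11.
Then chron closeout, yielding 1933-04-30.
I call shelfsys newfold using p: /lubro, — result: ok.
I invoke chron lunge using n: 24, — result: 1935-04-30.
Then shelfsys etch using p: /poga/wilo, c: gradre, → created.
Using tally seed using x: -15: -15.
Calling tally flip(), and observe 15.

Answer: 1933-04-30


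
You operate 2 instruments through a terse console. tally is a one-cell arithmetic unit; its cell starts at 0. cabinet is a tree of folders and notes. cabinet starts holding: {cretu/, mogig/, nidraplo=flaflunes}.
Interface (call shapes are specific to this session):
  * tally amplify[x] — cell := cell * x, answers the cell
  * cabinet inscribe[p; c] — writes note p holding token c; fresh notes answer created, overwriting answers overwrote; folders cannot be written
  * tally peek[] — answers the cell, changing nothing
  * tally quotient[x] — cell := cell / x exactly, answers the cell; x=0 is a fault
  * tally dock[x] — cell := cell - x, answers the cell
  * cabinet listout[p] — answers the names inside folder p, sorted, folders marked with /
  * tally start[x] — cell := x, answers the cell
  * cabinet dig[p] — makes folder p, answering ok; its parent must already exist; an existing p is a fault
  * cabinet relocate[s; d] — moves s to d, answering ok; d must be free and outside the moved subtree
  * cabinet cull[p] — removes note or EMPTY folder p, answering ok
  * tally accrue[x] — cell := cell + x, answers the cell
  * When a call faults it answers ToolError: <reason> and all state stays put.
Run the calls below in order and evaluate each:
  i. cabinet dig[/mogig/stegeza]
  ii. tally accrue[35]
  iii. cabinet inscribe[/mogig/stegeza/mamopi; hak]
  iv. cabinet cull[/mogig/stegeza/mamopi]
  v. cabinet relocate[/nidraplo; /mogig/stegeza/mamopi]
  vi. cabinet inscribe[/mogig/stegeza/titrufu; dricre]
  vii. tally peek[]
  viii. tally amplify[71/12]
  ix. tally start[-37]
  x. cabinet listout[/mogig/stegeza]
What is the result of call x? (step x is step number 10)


Answer: [mamopi, titrufu]

Derivation:
I use cabinet dig using p=/mogig/stegeza, yielding ok.
I call tally accrue using x=35: 35.
Using cabinet inscribe using p=/mogig/stegeza/mamopi, c=hak: created.
Then cabinet cull using p=/mogig/stegeza/mamopi, and see ok.
Next I call cabinet relocate using s=/nidraplo, d=/mogig/stegeza/mamopi, which returns ok.
Next I call cabinet inscribe using p=/mogig/stegeza/titrufu, c=dricre, and get created.
I use tally peek(), giving 35.
Using tally amplify using x=71/12, — result: 2485/12.
Now I run tally start using x=-37, and see -37.
Next I call cabinet listout using p=/mogig/stegeza, — result: [mamopi, titrufu].


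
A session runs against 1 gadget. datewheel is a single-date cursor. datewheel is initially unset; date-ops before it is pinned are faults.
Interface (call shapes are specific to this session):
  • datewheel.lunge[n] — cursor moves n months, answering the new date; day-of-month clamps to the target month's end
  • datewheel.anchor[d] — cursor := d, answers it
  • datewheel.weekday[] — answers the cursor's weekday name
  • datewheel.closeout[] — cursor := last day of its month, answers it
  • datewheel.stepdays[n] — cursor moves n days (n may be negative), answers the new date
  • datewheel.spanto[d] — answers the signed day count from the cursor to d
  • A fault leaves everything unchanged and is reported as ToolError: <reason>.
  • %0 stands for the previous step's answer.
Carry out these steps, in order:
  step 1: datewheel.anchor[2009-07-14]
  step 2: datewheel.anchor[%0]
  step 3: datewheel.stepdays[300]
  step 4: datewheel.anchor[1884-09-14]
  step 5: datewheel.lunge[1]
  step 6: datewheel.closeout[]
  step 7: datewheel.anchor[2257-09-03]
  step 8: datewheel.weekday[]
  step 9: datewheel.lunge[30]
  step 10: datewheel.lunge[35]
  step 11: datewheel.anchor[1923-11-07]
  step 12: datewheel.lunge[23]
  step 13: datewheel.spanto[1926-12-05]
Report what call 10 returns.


Answer: 2263-02-03

Derivation:
// datewheel.anchor(d='2009-07-14') -> 2009-07-14
// datewheel.anchor(d='%0') -> 2009-07-14
// datewheel.stepdays(n='300') -> 2010-05-10
// datewheel.anchor(d='1884-09-14') -> 1884-09-14
// datewheel.lunge(n='1') -> 1884-10-14
// datewheel.closeout() -> 1884-10-31
// datewheel.anchor(d='2257-09-03') -> 2257-09-03
// datewheel.weekday() -> Thursday
// datewheel.lunge(n='30') -> 2260-03-03
// datewheel.lunge(n='35') -> 2263-02-03
// datewheel.anchor(d='1923-11-07') -> 1923-11-07
// datewheel.lunge(n='23') -> 1925-10-07
// datewheel.spanto(d='1926-12-05') -> 424


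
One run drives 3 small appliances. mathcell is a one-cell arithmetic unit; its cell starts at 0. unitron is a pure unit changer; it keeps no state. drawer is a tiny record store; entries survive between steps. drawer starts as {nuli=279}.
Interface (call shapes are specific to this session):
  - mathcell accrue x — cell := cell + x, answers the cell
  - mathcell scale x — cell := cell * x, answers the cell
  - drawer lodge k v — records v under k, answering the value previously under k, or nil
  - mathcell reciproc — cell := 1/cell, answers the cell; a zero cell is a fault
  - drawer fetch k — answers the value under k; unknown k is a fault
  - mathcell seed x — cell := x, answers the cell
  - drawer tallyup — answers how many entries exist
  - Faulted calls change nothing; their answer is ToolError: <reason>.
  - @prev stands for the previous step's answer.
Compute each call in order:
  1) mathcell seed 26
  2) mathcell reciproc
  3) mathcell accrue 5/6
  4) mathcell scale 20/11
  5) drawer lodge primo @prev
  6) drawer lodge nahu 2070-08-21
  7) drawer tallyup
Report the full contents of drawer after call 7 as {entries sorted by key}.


Do: mathcell seed[x→26]
See: 26
Do: mathcell reciproc[]
See: 1/26
Do: mathcell accrue[x→5/6]
See: 34/39
Do: mathcell scale[x→20/11]
See: 680/429
Do: drawer lodge[k→primo; v→@prev]
See: nil
Do: drawer lodge[k→nahu; v→2070-08-21]
See: nil
Do: drawer tallyup[]
See: 3

Answer: {nahu=2070-08-21, nuli=279, primo=680/429}


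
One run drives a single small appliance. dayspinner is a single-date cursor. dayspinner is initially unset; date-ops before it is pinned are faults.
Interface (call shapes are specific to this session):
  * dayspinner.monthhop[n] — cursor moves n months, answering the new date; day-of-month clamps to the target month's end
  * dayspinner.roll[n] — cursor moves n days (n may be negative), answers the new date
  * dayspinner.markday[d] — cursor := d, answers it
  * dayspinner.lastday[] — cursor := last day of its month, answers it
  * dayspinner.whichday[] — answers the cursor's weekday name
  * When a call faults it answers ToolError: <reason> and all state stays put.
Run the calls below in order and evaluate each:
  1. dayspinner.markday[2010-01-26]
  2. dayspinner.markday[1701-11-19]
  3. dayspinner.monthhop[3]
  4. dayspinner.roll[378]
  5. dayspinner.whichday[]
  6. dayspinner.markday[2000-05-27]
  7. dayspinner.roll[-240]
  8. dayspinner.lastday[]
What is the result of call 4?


! dayspinner.markday(d=2010-01-26) -> 2010-01-26
! dayspinner.markday(d=1701-11-19) -> 1701-11-19
! dayspinner.monthhop(n=3) -> 1702-02-19
! dayspinner.roll(n=378) -> 1703-03-04
! dayspinner.whichday() -> Sunday
! dayspinner.markday(d=2000-05-27) -> 2000-05-27
! dayspinner.roll(n=-240) -> 1999-09-30
! dayspinner.lastday() -> 1999-09-30

Answer: 1703-03-04


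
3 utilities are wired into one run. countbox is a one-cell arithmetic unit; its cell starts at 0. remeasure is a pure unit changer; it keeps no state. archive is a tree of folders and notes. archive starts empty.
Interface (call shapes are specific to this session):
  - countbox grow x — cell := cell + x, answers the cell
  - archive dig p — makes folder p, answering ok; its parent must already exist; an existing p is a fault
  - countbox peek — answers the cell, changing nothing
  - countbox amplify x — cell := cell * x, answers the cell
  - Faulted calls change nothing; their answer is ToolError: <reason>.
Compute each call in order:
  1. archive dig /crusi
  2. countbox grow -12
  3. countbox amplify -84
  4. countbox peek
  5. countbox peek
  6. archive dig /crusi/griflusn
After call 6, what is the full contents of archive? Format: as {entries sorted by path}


==> archive dig(p→/crusi)
<== ok
==> countbox grow(x→-12)
<== -12
==> countbox amplify(x→-84)
<== 1008
==> countbox peek()
<== 1008
==> countbox peek()
<== 1008
==> archive dig(p→/crusi/griflusn)
<== ok

Answer: {crusi/, crusi/griflusn/}


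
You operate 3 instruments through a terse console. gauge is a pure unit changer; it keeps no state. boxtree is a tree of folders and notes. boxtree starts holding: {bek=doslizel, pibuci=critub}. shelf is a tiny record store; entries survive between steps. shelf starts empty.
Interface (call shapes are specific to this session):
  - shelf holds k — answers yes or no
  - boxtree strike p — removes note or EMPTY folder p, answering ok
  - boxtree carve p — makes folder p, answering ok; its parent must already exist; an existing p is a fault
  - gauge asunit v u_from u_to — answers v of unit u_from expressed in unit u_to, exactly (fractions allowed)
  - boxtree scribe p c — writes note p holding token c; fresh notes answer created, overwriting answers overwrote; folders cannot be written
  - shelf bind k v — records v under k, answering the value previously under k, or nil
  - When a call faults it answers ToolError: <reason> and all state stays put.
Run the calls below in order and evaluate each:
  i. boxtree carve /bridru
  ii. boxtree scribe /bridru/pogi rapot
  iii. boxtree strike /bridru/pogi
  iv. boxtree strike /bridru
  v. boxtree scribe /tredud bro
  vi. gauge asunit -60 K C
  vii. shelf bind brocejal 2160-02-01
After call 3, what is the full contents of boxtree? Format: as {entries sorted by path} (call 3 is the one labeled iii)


==> boxtree carve(p='/bridru')
<== ok
==> boxtree scribe(p='/bridru/pogi', c='rapot')
<== created
==> boxtree strike(p='/bridru/pogi')
<== ok
==> boxtree strike(p='/bridru')
<== ok
==> boxtree scribe(p='/tredud', c='bro')
<== created
==> gauge asunit(v='-60', u_from='K', u_to='C')
<== -6663/20
==> shelf bind(k='brocejal', v='2160-02-01')
<== nil

Answer: {bek=doslizel, bridru/, pibuci=critub}


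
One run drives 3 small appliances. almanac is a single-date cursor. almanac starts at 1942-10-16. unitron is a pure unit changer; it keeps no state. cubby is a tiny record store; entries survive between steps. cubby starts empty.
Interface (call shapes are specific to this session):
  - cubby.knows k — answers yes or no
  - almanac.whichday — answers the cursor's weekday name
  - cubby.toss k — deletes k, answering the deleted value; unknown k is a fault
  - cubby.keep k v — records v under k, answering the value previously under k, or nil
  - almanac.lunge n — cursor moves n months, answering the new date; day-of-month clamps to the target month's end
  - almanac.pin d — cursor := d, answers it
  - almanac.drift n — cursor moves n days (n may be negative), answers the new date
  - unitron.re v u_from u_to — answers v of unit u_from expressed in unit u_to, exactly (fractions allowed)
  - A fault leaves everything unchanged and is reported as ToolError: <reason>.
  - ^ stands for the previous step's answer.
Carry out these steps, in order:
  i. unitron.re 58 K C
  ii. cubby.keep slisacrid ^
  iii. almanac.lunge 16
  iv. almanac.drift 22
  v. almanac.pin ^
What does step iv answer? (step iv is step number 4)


Answer: 1944-03-09

Derivation:
→ unitron.re(v='58', u_from='K', u_to='C')
← -4303/20
→ cubby.keep(k='slisacrid', v='^')
← nil
→ almanac.lunge(n='16')
← 1944-02-16
→ almanac.drift(n='22')
← 1944-03-09
→ almanac.pin(d='^')
← 1944-03-09


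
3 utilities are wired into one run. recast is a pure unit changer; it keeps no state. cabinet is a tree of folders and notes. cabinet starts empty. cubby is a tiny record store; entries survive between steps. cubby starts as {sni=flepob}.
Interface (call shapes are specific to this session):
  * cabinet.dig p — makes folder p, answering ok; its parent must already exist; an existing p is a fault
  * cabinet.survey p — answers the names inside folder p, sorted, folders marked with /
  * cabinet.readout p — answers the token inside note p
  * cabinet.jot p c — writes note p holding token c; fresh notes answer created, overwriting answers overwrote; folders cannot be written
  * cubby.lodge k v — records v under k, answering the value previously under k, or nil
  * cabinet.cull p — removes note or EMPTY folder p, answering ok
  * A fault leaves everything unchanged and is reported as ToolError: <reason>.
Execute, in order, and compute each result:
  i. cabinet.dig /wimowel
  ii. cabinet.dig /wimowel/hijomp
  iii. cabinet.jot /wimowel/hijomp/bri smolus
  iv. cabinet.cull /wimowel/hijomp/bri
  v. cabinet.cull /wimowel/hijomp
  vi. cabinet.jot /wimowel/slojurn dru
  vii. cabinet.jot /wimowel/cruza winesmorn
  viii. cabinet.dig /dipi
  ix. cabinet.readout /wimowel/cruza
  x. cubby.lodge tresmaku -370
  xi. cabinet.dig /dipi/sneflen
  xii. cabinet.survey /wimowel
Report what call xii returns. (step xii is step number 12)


;; 1. cabinet.dig(p→/wimowel) => ok
;; 2. cabinet.dig(p→/wimowel/hijomp) => ok
;; 3. cabinet.jot(p→/wimowel/hijomp/bri, c→smolus) => created
;; 4. cabinet.cull(p→/wimowel/hijomp/bri) => ok
;; 5. cabinet.cull(p→/wimowel/hijomp) => ok
;; 6. cabinet.jot(p→/wimowel/slojurn, c→dru) => created
;; 7. cabinet.jot(p→/wimowel/cruza, c→winesmorn) => created
;; 8. cabinet.dig(p→/dipi) => ok
;; 9. cabinet.readout(p→/wimowel/cruza) => winesmorn
;; 10. cubby.lodge(k→tresmaku, v→-370) => nil
;; 11. cabinet.dig(p→/dipi/sneflen) => ok
;; 12. cabinet.survey(p→/wimowel) => [cruza, slojurn]

Answer: [cruza, slojurn]
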